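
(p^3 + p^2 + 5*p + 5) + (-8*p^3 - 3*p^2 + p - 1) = -7*p^3 - 2*p^2 + 6*p + 4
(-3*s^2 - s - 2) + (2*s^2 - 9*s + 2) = -s^2 - 10*s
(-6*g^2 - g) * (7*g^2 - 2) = -42*g^4 - 7*g^3 + 12*g^2 + 2*g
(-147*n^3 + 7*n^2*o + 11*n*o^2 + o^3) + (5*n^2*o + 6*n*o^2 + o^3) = -147*n^3 + 12*n^2*o + 17*n*o^2 + 2*o^3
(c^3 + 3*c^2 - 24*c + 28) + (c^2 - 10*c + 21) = c^3 + 4*c^2 - 34*c + 49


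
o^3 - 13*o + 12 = (o - 3)*(o - 1)*(o + 4)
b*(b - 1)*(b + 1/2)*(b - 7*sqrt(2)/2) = b^4 - 7*sqrt(2)*b^3/2 - b^3/2 - b^2/2 + 7*sqrt(2)*b^2/4 + 7*sqrt(2)*b/4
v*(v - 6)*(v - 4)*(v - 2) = v^4 - 12*v^3 + 44*v^2 - 48*v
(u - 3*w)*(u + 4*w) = u^2 + u*w - 12*w^2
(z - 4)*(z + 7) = z^2 + 3*z - 28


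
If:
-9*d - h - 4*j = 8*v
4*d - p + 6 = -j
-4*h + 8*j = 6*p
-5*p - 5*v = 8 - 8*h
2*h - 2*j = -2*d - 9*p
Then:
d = -7922/4609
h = 8554/4609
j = 5006/4609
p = 972/4609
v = 5340/4609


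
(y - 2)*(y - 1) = y^2 - 3*y + 2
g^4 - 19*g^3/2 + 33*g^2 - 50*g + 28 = (g - 7/2)*(g - 2)^3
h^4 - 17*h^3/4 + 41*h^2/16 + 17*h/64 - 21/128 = (h - 7/2)*(h - 3/4)*(h - 1/4)*(h + 1/4)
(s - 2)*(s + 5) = s^2 + 3*s - 10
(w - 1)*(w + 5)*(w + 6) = w^3 + 10*w^2 + 19*w - 30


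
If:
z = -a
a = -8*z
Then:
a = 0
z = 0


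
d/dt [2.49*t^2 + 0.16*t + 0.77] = 4.98*t + 0.16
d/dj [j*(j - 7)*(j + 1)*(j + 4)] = 4*j^3 - 6*j^2 - 62*j - 28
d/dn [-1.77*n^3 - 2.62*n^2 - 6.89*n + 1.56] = -5.31*n^2 - 5.24*n - 6.89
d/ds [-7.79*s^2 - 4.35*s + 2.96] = -15.58*s - 4.35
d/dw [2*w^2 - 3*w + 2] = 4*w - 3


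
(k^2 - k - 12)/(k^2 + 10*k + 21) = (k - 4)/(k + 7)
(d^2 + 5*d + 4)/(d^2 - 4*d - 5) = (d + 4)/(d - 5)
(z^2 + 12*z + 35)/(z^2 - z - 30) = (z + 7)/(z - 6)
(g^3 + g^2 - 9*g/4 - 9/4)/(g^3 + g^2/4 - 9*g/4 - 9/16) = 4*(g + 1)/(4*g + 1)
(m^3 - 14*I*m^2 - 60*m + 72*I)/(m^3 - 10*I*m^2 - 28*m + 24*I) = (m - 6*I)/(m - 2*I)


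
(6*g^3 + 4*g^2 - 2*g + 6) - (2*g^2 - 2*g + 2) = 6*g^3 + 2*g^2 + 4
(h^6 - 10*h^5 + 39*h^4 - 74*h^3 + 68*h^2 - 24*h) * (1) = h^6 - 10*h^5 + 39*h^4 - 74*h^3 + 68*h^2 - 24*h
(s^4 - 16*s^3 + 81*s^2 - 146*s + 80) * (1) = s^4 - 16*s^3 + 81*s^2 - 146*s + 80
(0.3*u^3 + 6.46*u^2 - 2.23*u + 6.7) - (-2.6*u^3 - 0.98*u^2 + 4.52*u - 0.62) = 2.9*u^3 + 7.44*u^2 - 6.75*u + 7.32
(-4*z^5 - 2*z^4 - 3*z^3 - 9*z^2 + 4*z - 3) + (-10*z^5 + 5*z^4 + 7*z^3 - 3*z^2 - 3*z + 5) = -14*z^5 + 3*z^4 + 4*z^3 - 12*z^2 + z + 2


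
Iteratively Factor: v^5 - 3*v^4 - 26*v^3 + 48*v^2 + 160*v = (v + 2)*(v^4 - 5*v^3 - 16*v^2 + 80*v) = (v + 2)*(v + 4)*(v^3 - 9*v^2 + 20*v) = (v - 4)*(v + 2)*(v + 4)*(v^2 - 5*v) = v*(v - 4)*(v + 2)*(v + 4)*(v - 5)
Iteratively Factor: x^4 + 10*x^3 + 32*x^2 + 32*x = (x + 4)*(x^3 + 6*x^2 + 8*x) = x*(x + 4)*(x^2 + 6*x + 8) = x*(x + 4)^2*(x + 2)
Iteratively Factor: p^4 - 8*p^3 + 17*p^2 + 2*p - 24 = (p - 2)*(p^3 - 6*p^2 + 5*p + 12) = (p - 2)*(p + 1)*(p^2 - 7*p + 12) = (p - 3)*(p - 2)*(p + 1)*(p - 4)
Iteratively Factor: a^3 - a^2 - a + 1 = (a - 1)*(a^2 - 1) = (a - 1)*(a + 1)*(a - 1)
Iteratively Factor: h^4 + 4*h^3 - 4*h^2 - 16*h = (h + 2)*(h^3 + 2*h^2 - 8*h) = h*(h + 2)*(h^2 + 2*h - 8) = h*(h + 2)*(h + 4)*(h - 2)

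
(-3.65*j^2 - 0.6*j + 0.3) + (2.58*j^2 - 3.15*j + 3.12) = -1.07*j^2 - 3.75*j + 3.42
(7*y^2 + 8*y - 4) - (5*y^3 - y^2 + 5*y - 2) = -5*y^3 + 8*y^2 + 3*y - 2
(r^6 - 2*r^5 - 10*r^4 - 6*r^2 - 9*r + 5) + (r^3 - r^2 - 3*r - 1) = r^6 - 2*r^5 - 10*r^4 + r^3 - 7*r^2 - 12*r + 4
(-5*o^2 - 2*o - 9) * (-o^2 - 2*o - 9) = 5*o^4 + 12*o^3 + 58*o^2 + 36*o + 81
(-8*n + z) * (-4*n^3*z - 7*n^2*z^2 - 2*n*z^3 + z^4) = 32*n^4*z + 52*n^3*z^2 + 9*n^2*z^3 - 10*n*z^4 + z^5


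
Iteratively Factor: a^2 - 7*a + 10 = (a - 5)*(a - 2)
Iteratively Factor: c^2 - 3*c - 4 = (c + 1)*(c - 4)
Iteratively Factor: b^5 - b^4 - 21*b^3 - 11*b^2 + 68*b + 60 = (b + 3)*(b^4 - 4*b^3 - 9*b^2 + 16*b + 20) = (b - 5)*(b + 3)*(b^3 + b^2 - 4*b - 4) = (b - 5)*(b + 2)*(b + 3)*(b^2 - b - 2) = (b - 5)*(b + 1)*(b + 2)*(b + 3)*(b - 2)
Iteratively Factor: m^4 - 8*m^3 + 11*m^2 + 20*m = (m - 4)*(m^3 - 4*m^2 - 5*m) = (m - 4)*(m + 1)*(m^2 - 5*m) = (m - 5)*(m - 4)*(m + 1)*(m)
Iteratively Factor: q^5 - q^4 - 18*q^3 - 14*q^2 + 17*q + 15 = (q - 5)*(q^4 + 4*q^3 + 2*q^2 - 4*q - 3) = (q - 5)*(q + 1)*(q^3 + 3*q^2 - q - 3) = (q - 5)*(q + 1)*(q + 3)*(q^2 - 1) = (q - 5)*(q - 1)*(q + 1)*(q + 3)*(q + 1)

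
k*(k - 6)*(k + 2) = k^3 - 4*k^2 - 12*k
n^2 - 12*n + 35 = (n - 7)*(n - 5)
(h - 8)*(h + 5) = h^2 - 3*h - 40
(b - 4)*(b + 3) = b^2 - b - 12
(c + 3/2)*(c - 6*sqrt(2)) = c^2 - 6*sqrt(2)*c + 3*c/2 - 9*sqrt(2)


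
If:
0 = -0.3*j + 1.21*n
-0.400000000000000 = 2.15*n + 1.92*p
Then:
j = -3.60186046511628*p - 0.750387596899225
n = -0.893023255813953*p - 0.186046511627907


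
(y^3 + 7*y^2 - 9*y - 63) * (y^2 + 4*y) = y^5 + 11*y^4 + 19*y^3 - 99*y^2 - 252*y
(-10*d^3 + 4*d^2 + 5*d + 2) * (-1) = 10*d^3 - 4*d^2 - 5*d - 2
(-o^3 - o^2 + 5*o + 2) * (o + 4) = -o^4 - 5*o^3 + o^2 + 22*o + 8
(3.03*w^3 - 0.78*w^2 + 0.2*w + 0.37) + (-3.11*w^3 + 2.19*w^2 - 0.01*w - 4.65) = -0.0800000000000001*w^3 + 1.41*w^2 + 0.19*w - 4.28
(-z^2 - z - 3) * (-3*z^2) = 3*z^4 + 3*z^3 + 9*z^2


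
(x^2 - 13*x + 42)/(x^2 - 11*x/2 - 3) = 2*(x - 7)/(2*x + 1)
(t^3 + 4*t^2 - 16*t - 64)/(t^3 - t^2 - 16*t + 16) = (t + 4)/(t - 1)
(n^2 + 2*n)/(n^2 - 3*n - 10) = n/(n - 5)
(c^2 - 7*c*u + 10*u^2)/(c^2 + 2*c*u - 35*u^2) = (c - 2*u)/(c + 7*u)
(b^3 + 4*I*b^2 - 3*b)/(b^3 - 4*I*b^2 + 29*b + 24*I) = b/(b - 8*I)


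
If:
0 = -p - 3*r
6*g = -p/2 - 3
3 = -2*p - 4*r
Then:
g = -1/8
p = -9/2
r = 3/2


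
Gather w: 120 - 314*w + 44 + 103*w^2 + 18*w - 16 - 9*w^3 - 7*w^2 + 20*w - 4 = -9*w^3 + 96*w^2 - 276*w + 144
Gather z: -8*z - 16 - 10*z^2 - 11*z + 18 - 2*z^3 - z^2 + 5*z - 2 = -2*z^3 - 11*z^2 - 14*z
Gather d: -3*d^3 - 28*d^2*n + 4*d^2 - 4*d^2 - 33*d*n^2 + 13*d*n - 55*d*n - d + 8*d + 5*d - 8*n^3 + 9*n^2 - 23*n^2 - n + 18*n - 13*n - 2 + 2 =-3*d^3 - 28*d^2*n + d*(-33*n^2 - 42*n + 12) - 8*n^3 - 14*n^2 + 4*n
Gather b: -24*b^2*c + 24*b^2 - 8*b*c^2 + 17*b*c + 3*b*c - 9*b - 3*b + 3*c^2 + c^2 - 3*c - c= b^2*(24 - 24*c) + b*(-8*c^2 + 20*c - 12) + 4*c^2 - 4*c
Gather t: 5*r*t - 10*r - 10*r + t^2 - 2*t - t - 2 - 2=-20*r + t^2 + t*(5*r - 3) - 4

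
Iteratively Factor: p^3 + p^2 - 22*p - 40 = (p + 4)*(p^2 - 3*p - 10) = (p - 5)*(p + 4)*(p + 2)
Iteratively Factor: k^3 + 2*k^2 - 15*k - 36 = (k - 4)*(k^2 + 6*k + 9) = (k - 4)*(k + 3)*(k + 3)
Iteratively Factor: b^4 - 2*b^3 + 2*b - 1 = (b - 1)*(b^3 - b^2 - b + 1) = (b - 1)^2*(b^2 - 1) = (b - 1)^2*(b + 1)*(b - 1)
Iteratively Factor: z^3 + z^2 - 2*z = (z + 2)*(z^2 - z) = (z - 1)*(z + 2)*(z)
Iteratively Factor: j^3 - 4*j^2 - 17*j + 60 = (j - 5)*(j^2 + j - 12) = (j - 5)*(j - 3)*(j + 4)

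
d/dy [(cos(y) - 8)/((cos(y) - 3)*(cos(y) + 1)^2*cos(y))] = (3*cos(y)^3 - 37*cos(y)^2 + 56*cos(y) + 24)*sin(y)/((cos(y) - 3)^2*(cos(y) + 1)^3*cos(y)^2)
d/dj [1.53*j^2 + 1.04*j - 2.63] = 3.06*j + 1.04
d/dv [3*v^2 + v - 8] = 6*v + 1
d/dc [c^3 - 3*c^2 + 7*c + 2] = 3*c^2 - 6*c + 7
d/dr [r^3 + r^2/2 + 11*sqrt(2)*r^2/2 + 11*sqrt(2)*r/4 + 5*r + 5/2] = 3*r^2 + r + 11*sqrt(2)*r + 11*sqrt(2)/4 + 5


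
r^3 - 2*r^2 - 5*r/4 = r*(r - 5/2)*(r + 1/2)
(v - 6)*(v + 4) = v^2 - 2*v - 24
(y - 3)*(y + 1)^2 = y^3 - y^2 - 5*y - 3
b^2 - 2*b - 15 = (b - 5)*(b + 3)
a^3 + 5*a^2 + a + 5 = (a + 5)*(a - I)*(a + I)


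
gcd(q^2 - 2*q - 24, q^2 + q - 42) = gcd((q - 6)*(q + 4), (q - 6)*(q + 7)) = q - 6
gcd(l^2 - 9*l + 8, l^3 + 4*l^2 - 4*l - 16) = 1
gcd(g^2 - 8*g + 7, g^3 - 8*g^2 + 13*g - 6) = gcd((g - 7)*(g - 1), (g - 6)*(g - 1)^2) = g - 1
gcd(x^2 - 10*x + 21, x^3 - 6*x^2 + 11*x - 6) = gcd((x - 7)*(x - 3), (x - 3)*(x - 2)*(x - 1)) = x - 3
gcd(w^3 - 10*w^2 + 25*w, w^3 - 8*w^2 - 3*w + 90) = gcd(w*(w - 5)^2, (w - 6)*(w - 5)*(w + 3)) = w - 5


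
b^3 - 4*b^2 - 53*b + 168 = (b - 8)*(b - 3)*(b + 7)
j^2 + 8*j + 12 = (j + 2)*(j + 6)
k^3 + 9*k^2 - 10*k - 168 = (k - 4)*(k + 6)*(k + 7)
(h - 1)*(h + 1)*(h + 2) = h^3 + 2*h^2 - h - 2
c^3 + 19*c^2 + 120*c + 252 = (c + 6)^2*(c + 7)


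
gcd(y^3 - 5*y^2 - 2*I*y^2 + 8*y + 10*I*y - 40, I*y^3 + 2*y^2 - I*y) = 1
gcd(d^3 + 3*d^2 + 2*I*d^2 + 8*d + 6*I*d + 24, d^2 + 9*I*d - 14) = 1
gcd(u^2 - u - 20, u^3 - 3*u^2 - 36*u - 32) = u + 4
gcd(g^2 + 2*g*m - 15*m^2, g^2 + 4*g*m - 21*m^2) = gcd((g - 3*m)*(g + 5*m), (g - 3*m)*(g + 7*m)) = g - 3*m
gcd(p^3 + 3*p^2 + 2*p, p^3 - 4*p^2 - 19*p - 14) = p^2 + 3*p + 2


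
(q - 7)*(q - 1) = q^2 - 8*q + 7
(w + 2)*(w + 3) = w^2 + 5*w + 6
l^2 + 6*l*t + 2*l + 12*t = (l + 2)*(l + 6*t)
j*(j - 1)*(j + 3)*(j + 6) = j^4 + 8*j^3 + 9*j^2 - 18*j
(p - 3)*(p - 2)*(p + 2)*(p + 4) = p^4 + p^3 - 16*p^2 - 4*p + 48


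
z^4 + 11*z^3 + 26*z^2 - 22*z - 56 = (z + 4)*(z + 7)*(z - sqrt(2))*(z + sqrt(2))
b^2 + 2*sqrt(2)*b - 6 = (b - sqrt(2))*(b + 3*sqrt(2))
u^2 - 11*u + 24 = (u - 8)*(u - 3)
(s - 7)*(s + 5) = s^2 - 2*s - 35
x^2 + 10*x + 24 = (x + 4)*(x + 6)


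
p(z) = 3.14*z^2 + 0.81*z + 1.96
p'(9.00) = 57.33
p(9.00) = 263.59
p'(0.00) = 0.81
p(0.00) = 1.96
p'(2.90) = 19.02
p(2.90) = 30.72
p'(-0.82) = -4.34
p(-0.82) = 3.41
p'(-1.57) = -9.05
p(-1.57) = 8.43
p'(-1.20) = -6.73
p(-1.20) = 5.51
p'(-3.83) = -23.24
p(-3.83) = 44.92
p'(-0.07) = 0.37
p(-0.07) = 1.92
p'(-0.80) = -4.21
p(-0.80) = 3.32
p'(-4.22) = -25.69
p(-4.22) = 54.46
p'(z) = 6.28*z + 0.81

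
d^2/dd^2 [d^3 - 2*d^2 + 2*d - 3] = 6*d - 4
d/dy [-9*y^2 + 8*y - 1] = 8 - 18*y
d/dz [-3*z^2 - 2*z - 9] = -6*z - 2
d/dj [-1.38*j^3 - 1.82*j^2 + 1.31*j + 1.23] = -4.14*j^2 - 3.64*j + 1.31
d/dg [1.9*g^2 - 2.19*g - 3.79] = 3.8*g - 2.19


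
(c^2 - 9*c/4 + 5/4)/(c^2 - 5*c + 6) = (4*c^2 - 9*c + 5)/(4*(c^2 - 5*c + 6))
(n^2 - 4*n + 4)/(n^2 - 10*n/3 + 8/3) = 3*(n - 2)/(3*n - 4)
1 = 1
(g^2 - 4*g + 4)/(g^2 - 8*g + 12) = (g - 2)/(g - 6)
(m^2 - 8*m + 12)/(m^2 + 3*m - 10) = (m - 6)/(m + 5)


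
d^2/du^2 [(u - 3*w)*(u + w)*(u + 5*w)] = 6*u + 6*w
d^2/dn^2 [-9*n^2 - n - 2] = -18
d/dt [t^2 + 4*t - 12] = 2*t + 4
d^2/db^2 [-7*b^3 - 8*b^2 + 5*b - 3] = -42*b - 16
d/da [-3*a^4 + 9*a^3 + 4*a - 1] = -12*a^3 + 27*a^2 + 4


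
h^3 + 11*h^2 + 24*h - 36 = (h - 1)*(h + 6)^2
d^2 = d^2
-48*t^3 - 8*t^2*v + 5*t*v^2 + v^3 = (-3*t + v)*(4*t + v)^2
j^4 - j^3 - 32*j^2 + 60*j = j*(j - 5)*(j - 2)*(j + 6)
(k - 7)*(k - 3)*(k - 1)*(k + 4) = k^4 - 7*k^3 - 13*k^2 + 103*k - 84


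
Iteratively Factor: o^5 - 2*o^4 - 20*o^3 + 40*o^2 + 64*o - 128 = (o - 2)*(o^4 - 20*o^2 + 64) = (o - 2)*(o + 2)*(o^3 - 2*o^2 - 16*o + 32) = (o - 4)*(o - 2)*(o + 2)*(o^2 + 2*o - 8) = (o - 4)*(o - 2)^2*(o + 2)*(o + 4)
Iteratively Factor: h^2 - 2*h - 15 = (h + 3)*(h - 5)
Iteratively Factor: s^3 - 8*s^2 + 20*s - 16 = (s - 4)*(s^2 - 4*s + 4) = (s - 4)*(s - 2)*(s - 2)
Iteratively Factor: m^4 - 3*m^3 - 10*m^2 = (m - 5)*(m^3 + 2*m^2) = m*(m - 5)*(m^2 + 2*m) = m*(m - 5)*(m + 2)*(m)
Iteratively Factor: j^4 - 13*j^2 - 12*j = (j - 4)*(j^3 + 4*j^2 + 3*j) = (j - 4)*(j + 1)*(j^2 + 3*j) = (j - 4)*(j + 1)*(j + 3)*(j)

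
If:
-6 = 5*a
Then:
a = -6/5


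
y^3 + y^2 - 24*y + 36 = (y - 3)*(y - 2)*(y + 6)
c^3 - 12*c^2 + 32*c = c*(c - 8)*(c - 4)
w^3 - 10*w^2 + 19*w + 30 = (w - 6)*(w - 5)*(w + 1)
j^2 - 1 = (j - 1)*(j + 1)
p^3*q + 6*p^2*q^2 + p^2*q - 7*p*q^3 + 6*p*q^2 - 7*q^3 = (p - q)*(p + 7*q)*(p*q + q)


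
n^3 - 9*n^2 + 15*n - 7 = (n - 7)*(n - 1)^2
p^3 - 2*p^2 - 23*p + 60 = (p - 4)*(p - 3)*(p + 5)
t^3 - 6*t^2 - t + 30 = (t - 5)*(t - 3)*(t + 2)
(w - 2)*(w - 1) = w^2 - 3*w + 2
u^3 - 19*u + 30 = (u - 3)*(u - 2)*(u + 5)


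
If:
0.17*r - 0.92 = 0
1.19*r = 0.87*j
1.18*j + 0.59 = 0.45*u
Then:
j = 7.40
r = 5.41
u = 20.72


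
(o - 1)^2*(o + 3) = o^3 + o^2 - 5*o + 3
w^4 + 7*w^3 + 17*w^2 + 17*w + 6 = (w + 1)^2*(w + 2)*(w + 3)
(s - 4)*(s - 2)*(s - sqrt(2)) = s^3 - 6*s^2 - sqrt(2)*s^2 + 8*s + 6*sqrt(2)*s - 8*sqrt(2)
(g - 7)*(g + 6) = g^2 - g - 42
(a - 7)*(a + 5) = a^2 - 2*a - 35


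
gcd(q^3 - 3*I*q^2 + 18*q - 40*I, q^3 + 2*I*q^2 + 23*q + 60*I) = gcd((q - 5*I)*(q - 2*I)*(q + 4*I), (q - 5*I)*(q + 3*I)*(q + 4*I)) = q^2 - I*q + 20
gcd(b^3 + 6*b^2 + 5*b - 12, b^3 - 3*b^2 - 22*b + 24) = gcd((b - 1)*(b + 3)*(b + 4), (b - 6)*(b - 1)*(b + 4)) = b^2 + 3*b - 4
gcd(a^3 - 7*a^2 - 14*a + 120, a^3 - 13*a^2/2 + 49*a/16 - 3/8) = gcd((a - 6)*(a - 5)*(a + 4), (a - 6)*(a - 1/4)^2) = a - 6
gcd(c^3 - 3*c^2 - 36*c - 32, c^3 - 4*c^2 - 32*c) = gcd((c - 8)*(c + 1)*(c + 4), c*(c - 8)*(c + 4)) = c^2 - 4*c - 32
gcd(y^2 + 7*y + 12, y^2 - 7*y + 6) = 1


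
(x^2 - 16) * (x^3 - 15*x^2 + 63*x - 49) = x^5 - 15*x^4 + 47*x^3 + 191*x^2 - 1008*x + 784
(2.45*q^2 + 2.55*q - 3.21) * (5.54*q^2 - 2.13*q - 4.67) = 13.573*q^4 + 8.9085*q^3 - 34.6564*q^2 - 5.0712*q + 14.9907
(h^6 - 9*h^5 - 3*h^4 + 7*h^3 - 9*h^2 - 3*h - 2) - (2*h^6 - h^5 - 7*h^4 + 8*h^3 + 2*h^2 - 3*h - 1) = -h^6 - 8*h^5 + 4*h^4 - h^3 - 11*h^2 - 1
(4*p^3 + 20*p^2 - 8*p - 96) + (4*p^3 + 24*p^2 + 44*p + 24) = 8*p^3 + 44*p^2 + 36*p - 72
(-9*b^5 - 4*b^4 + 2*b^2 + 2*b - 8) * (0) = 0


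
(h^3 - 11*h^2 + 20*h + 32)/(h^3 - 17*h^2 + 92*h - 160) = (h + 1)/(h - 5)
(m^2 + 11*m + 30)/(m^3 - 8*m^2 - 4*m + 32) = (m^2 + 11*m + 30)/(m^3 - 8*m^2 - 4*m + 32)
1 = 1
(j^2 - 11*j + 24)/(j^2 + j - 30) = (j^2 - 11*j + 24)/(j^2 + j - 30)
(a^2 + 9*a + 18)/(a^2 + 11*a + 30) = (a + 3)/(a + 5)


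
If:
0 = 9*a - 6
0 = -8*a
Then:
No Solution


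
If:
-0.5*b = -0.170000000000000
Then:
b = 0.34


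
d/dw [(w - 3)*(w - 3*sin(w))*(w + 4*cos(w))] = (3 - w)*(w - 3*sin(w))*(4*sin(w) - 1) + (3 - w)*(w + 4*cos(w))*(3*cos(w) - 1) + (w - 3*sin(w))*(w + 4*cos(w))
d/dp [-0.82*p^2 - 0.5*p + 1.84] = -1.64*p - 0.5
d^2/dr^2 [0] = 0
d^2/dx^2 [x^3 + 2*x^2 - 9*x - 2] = 6*x + 4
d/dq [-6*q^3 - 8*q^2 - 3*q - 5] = -18*q^2 - 16*q - 3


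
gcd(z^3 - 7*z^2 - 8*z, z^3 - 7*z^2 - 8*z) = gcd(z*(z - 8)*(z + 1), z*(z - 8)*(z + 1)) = z^3 - 7*z^2 - 8*z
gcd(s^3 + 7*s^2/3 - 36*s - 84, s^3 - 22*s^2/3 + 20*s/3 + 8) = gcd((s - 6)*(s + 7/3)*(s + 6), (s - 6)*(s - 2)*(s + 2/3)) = s - 6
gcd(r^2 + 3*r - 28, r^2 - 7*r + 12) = r - 4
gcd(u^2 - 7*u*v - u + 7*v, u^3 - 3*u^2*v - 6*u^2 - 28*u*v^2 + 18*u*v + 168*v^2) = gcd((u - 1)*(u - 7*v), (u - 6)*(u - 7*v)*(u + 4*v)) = u - 7*v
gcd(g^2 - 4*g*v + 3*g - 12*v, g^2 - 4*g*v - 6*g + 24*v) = -g + 4*v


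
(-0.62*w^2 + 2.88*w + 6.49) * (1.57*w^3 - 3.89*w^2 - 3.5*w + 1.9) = -0.9734*w^5 + 6.9334*w^4 + 1.1561*w^3 - 36.5041*w^2 - 17.243*w + 12.331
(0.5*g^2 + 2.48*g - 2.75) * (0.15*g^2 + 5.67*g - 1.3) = 0.075*g^4 + 3.207*g^3 + 12.9991*g^2 - 18.8165*g + 3.575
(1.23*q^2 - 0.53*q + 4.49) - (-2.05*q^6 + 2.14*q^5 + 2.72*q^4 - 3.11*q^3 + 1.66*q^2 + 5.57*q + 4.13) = 2.05*q^6 - 2.14*q^5 - 2.72*q^4 + 3.11*q^3 - 0.43*q^2 - 6.1*q + 0.36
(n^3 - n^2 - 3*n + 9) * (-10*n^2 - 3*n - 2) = -10*n^5 + 7*n^4 + 31*n^3 - 79*n^2 - 21*n - 18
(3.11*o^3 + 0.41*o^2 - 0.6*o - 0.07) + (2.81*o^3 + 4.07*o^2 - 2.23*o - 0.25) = 5.92*o^3 + 4.48*o^2 - 2.83*o - 0.32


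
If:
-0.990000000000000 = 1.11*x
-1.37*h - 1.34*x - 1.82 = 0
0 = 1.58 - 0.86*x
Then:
No Solution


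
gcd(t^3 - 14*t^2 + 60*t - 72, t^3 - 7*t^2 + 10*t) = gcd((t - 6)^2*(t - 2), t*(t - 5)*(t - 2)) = t - 2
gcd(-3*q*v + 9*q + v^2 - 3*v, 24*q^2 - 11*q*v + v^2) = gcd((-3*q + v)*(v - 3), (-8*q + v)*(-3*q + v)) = 3*q - v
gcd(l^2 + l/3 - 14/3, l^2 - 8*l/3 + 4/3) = l - 2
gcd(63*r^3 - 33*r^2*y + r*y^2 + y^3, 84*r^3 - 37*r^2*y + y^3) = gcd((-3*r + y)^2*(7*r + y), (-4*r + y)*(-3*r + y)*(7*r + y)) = -21*r^2 + 4*r*y + y^2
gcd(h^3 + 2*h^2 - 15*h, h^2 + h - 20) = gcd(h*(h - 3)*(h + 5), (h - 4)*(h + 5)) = h + 5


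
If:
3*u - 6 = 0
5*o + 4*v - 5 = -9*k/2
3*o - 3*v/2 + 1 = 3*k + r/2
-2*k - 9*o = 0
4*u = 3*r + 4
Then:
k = -74/115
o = 148/1035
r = 4/3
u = 2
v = 1858/1035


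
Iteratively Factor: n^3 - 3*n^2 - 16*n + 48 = (n + 4)*(n^2 - 7*n + 12) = (n - 4)*(n + 4)*(n - 3)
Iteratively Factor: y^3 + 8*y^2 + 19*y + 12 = (y + 3)*(y^2 + 5*y + 4) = (y + 3)*(y + 4)*(y + 1)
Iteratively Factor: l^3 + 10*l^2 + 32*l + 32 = (l + 2)*(l^2 + 8*l + 16) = (l + 2)*(l + 4)*(l + 4)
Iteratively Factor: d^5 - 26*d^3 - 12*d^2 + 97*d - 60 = (d - 1)*(d^4 + d^3 - 25*d^2 - 37*d + 60) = (d - 1)^2*(d^3 + 2*d^2 - 23*d - 60) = (d - 1)^2*(d + 3)*(d^2 - d - 20) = (d - 1)^2*(d + 3)*(d + 4)*(d - 5)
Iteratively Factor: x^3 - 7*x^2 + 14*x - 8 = (x - 4)*(x^2 - 3*x + 2) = (x - 4)*(x - 2)*(x - 1)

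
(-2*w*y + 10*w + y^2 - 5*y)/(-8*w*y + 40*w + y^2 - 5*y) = (-2*w + y)/(-8*w + y)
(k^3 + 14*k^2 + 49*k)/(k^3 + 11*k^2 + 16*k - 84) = k*(k + 7)/(k^2 + 4*k - 12)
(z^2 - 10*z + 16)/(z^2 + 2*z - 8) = (z - 8)/(z + 4)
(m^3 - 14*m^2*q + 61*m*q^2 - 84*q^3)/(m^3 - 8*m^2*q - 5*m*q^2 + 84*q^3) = (m - 3*q)/(m + 3*q)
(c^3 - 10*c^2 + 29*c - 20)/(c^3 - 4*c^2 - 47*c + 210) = (c^2 - 5*c + 4)/(c^2 + c - 42)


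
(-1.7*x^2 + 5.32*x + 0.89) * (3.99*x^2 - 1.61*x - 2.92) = -6.783*x^4 + 23.9638*x^3 - 0.0501000000000014*x^2 - 16.9673*x - 2.5988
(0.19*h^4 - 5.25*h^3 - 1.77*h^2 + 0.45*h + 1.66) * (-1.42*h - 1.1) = -0.2698*h^5 + 7.246*h^4 + 8.2884*h^3 + 1.308*h^2 - 2.8522*h - 1.826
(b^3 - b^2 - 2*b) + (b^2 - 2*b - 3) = b^3 - 4*b - 3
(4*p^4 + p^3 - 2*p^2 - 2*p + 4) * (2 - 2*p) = -8*p^5 + 6*p^4 + 6*p^3 - 12*p + 8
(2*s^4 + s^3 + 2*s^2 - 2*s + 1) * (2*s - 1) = 4*s^5 + 3*s^3 - 6*s^2 + 4*s - 1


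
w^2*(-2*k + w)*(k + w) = -2*k^2*w^2 - k*w^3 + w^4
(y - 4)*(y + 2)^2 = y^3 - 12*y - 16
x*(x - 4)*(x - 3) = x^3 - 7*x^2 + 12*x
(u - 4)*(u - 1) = u^2 - 5*u + 4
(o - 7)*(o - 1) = o^2 - 8*o + 7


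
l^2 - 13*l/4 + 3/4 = (l - 3)*(l - 1/4)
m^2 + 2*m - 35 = (m - 5)*(m + 7)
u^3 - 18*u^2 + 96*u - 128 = (u - 8)^2*(u - 2)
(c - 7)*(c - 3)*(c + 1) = c^3 - 9*c^2 + 11*c + 21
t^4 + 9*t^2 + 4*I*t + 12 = (t - 3*I)*(t - I)*(t + 2*I)^2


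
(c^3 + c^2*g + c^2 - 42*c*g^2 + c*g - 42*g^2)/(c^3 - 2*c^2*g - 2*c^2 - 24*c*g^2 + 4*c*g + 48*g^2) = (c^2 + 7*c*g + c + 7*g)/(c^2 + 4*c*g - 2*c - 8*g)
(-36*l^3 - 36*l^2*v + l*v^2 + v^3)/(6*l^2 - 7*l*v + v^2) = (6*l^2 + 7*l*v + v^2)/(-l + v)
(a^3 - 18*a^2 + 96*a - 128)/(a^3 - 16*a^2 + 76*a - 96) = (a - 8)/(a - 6)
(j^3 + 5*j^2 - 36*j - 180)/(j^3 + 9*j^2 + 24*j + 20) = (j^2 - 36)/(j^2 + 4*j + 4)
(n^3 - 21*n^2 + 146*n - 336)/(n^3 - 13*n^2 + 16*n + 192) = (n^2 - 13*n + 42)/(n^2 - 5*n - 24)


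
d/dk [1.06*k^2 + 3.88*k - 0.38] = 2.12*k + 3.88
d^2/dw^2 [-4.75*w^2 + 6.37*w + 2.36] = -9.50000000000000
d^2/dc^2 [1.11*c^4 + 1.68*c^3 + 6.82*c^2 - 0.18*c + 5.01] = 13.32*c^2 + 10.08*c + 13.64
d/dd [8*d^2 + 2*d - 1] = 16*d + 2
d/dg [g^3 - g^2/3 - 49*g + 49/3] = 3*g^2 - 2*g/3 - 49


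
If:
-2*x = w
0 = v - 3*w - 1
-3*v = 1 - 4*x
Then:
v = -1/11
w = -4/11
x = 2/11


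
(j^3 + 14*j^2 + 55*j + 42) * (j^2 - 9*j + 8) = j^5 + 5*j^4 - 63*j^3 - 341*j^2 + 62*j + 336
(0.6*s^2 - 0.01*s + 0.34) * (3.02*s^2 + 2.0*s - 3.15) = 1.812*s^4 + 1.1698*s^3 - 0.8832*s^2 + 0.7115*s - 1.071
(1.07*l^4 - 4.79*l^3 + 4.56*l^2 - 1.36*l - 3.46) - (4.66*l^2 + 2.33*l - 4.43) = 1.07*l^4 - 4.79*l^3 - 0.100000000000001*l^2 - 3.69*l + 0.97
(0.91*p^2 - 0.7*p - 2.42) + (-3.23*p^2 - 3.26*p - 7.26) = -2.32*p^2 - 3.96*p - 9.68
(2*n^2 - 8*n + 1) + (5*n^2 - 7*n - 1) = 7*n^2 - 15*n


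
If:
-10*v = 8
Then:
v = -4/5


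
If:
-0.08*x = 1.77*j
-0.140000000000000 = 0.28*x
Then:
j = 0.02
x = -0.50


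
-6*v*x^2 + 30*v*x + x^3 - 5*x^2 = x*(-6*v + x)*(x - 5)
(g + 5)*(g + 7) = g^2 + 12*g + 35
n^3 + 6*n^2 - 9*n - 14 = (n - 2)*(n + 1)*(n + 7)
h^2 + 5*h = h*(h + 5)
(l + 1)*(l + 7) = l^2 + 8*l + 7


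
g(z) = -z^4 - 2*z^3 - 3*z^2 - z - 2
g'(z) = -4*z^3 - 6*z^2 - 6*z - 1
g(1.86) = -39.08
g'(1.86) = -58.66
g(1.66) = -28.67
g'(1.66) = -45.79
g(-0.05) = -1.96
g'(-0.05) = -0.71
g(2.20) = -63.44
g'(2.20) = -85.83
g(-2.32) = -19.82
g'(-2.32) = 30.57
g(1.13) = -11.48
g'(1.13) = -21.21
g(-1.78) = -8.48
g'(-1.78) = 13.23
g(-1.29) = -4.18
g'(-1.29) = 5.34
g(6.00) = -1844.00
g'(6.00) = -1117.00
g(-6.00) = -968.00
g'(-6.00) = 683.00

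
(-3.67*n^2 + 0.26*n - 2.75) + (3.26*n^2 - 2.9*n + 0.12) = -0.41*n^2 - 2.64*n - 2.63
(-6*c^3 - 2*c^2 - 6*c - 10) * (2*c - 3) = -12*c^4 + 14*c^3 - 6*c^2 - 2*c + 30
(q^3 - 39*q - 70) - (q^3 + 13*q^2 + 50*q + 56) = -13*q^2 - 89*q - 126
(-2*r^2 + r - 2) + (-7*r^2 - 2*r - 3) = -9*r^2 - r - 5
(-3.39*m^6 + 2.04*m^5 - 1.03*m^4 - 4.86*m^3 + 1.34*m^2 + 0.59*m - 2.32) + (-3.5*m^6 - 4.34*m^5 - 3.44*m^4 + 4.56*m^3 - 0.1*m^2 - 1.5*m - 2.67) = -6.89*m^6 - 2.3*m^5 - 4.47*m^4 - 0.300000000000001*m^3 + 1.24*m^2 - 0.91*m - 4.99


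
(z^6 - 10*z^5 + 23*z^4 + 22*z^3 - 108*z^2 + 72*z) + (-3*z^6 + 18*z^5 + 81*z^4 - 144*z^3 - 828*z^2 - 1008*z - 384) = -2*z^6 + 8*z^5 + 104*z^4 - 122*z^3 - 936*z^2 - 936*z - 384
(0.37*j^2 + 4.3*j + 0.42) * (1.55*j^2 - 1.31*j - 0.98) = 0.5735*j^4 + 6.1803*j^3 - 5.3446*j^2 - 4.7642*j - 0.4116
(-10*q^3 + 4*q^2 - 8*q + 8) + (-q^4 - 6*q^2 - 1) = -q^4 - 10*q^3 - 2*q^2 - 8*q + 7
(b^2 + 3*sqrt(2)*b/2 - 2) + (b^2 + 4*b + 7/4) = 2*b^2 + 3*sqrt(2)*b/2 + 4*b - 1/4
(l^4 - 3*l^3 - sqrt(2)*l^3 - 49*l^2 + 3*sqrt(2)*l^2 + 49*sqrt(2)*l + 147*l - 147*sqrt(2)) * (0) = 0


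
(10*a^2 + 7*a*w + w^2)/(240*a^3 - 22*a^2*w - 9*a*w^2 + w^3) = (2*a + w)/(48*a^2 - 14*a*w + w^2)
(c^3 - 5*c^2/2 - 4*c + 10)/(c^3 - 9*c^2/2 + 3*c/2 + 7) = (2*c^2 - c - 10)/(2*c^2 - 5*c - 7)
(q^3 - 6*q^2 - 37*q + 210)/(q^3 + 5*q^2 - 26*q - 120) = (q - 7)/(q + 4)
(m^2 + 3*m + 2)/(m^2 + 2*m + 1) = (m + 2)/(m + 1)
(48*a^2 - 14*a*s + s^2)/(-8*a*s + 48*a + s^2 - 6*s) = (-6*a + s)/(s - 6)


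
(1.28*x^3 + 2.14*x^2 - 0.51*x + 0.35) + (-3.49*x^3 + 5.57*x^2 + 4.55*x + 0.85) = -2.21*x^3 + 7.71*x^2 + 4.04*x + 1.2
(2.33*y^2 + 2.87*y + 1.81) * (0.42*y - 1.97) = 0.9786*y^3 - 3.3847*y^2 - 4.8937*y - 3.5657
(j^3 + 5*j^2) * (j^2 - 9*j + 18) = j^5 - 4*j^4 - 27*j^3 + 90*j^2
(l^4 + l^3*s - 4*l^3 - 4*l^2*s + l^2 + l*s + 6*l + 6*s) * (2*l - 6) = 2*l^5 + 2*l^4*s - 14*l^4 - 14*l^3*s + 26*l^3 + 26*l^2*s + 6*l^2 + 6*l*s - 36*l - 36*s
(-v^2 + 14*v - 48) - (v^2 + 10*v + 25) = -2*v^2 + 4*v - 73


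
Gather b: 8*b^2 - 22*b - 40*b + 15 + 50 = 8*b^2 - 62*b + 65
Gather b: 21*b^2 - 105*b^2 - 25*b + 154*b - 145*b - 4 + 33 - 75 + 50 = -84*b^2 - 16*b + 4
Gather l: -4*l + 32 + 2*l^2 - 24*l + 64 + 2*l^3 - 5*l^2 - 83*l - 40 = 2*l^3 - 3*l^2 - 111*l + 56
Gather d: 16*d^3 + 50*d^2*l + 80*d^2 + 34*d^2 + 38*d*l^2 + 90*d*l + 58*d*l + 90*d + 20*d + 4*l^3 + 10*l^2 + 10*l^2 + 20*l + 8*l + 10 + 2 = 16*d^3 + d^2*(50*l + 114) + d*(38*l^2 + 148*l + 110) + 4*l^3 + 20*l^2 + 28*l + 12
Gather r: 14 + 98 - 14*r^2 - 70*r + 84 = -14*r^2 - 70*r + 196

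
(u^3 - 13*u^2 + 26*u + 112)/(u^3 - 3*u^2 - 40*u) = (u^2 - 5*u - 14)/(u*(u + 5))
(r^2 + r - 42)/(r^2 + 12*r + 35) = (r - 6)/(r + 5)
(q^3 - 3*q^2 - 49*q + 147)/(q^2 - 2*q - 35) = (q^2 + 4*q - 21)/(q + 5)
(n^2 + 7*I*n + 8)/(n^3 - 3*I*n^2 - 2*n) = (n + 8*I)/(n*(n - 2*I))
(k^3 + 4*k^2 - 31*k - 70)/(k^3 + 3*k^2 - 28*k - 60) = (k + 7)/(k + 6)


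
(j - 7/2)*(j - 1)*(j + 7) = j^3 + 5*j^2/2 - 28*j + 49/2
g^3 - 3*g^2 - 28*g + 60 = (g - 6)*(g - 2)*(g + 5)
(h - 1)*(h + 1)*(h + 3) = h^3 + 3*h^2 - h - 3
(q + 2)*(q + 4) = q^2 + 6*q + 8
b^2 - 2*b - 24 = (b - 6)*(b + 4)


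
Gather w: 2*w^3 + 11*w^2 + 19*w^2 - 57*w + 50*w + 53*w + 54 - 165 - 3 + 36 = 2*w^3 + 30*w^2 + 46*w - 78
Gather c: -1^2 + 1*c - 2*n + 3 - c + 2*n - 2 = 0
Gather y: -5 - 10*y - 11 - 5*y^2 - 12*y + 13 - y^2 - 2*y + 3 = -6*y^2 - 24*y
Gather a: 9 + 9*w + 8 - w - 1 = 8*w + 16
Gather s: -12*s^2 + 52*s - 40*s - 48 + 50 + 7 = -12*s^2 + 12*s + 9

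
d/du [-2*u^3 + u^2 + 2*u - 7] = -6*u^2 + 2*u + 2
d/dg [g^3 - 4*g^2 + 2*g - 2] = 3*g^2 - 8*g + 2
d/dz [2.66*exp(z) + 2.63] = 2.66*exp(z)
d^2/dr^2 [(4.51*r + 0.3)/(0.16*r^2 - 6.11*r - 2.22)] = ((55.0162 - 4.3296*r)*(-0.16*r^2 + 6.11*r + 2.22) - (0.32*r - 6.11)*(0.64*r - 12.22)*(4.51*r + 0.3))/(-0.16*r^2 + 6.11*r + 2.22)^3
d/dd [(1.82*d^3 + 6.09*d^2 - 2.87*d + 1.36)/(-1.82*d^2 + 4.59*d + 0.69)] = (-3.3124*d^4 + 16.7076*d^3 + 26.4971*d^2 + 13.3546*d - 8.2227)/(3.3124*d^4 - 16.7076*d^3 + 18.5565*d^2 + 6.3342*d + 0.4761)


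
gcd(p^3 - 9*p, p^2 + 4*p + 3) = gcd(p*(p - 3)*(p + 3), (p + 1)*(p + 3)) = p + 3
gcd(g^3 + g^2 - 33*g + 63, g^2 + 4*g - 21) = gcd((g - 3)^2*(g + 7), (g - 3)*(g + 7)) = g^2 + 4*g - 21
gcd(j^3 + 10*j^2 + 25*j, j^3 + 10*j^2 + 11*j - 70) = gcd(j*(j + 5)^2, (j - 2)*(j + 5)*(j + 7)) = j + 5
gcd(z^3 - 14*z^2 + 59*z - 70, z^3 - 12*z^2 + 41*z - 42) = z^2 - 9*z + 14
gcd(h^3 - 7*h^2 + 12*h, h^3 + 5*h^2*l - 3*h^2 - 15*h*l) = h^2 - 3*h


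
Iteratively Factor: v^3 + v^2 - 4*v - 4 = (v + 2)*(v^2 - v - 2) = (v - 2)*(v + 2)*(v + 1)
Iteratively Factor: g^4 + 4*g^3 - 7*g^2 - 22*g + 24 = (g - 1)*(g^3 + 5*g^2 - 2*g - 24) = (g - 2)*(g - 1)*(g^2 + 7*g + 12) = (g - 2)*(g - 1)*(g + 4)*(g + 3)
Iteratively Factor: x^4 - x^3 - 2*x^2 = (x)*(x^3 - x^2 - 2*x) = x*(x + 1)*(x^2 - 2*x) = x^2*(x + 1)*(x - 2)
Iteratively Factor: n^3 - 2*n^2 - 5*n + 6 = (n + 2)*(n^2 - 4*n + 3) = (n - 1)*(n + 2)*(n - 3)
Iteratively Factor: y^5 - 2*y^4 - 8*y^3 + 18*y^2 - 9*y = (y - 1)*(y^4 - y^3 - 9*y^2 + 9*y) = (y - 1)^2*(y^3 - 9*y) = y*(y - 1)^2*(y^2 - 9) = y*(y - 3)*(y - 1)^2*(y + 3)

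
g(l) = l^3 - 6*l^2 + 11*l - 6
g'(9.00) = 146.00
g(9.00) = 336.00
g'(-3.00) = 74.00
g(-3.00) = -120.00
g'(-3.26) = 82.00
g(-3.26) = -140.27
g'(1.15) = 1.17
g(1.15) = 0.24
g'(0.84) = 3.04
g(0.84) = -0.40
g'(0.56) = 5.22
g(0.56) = -1.55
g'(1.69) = -0.71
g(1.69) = 0.28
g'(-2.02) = 47.48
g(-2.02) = -60.94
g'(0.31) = 7.57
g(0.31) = -3.14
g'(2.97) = 1.82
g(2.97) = -0.06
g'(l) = 3*l^2 - 12*l + 11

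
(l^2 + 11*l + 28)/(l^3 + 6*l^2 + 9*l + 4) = (l + 7)/(l^2 + 2*l + 1)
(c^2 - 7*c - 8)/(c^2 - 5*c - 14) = (-c^2 + 7*c + 8)/(-c^2 + 5*c + 14)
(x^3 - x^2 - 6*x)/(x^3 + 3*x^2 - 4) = x*(x - 3)/(x^2 + x - 2)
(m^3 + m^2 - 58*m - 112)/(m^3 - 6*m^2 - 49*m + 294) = (m^2 - 6*m - 16)/(m^2 - 13*m + 42)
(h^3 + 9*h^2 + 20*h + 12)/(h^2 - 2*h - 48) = (h^2 + 3*h + 2)/(h - 8)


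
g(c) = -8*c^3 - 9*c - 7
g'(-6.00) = -873.00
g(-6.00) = 1775.00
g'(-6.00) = -873.00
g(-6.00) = 1775.00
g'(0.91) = -28.87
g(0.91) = -21.22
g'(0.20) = -9.96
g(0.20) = -8.86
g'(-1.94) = -99.33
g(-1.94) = 68.87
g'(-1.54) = -65.92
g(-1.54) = 36.08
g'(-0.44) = -13.65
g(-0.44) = -2.36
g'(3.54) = -309.76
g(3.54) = -393.75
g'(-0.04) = -9.04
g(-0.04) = -6.64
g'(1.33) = -51.45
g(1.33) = -37.79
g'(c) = -24*c^2 - 9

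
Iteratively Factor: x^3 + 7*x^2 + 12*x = (x + 3)*(x^2 + 4*x) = (x + 3)*(x + 4)*(x)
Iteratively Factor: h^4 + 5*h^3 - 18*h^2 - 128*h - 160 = (h + 4)*(h^3 + h^2 - 22*h - 40) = (h + 4)^2*(h^2 - 3*h - 10) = (h + 2)*(h + 4)^2*(h - 5)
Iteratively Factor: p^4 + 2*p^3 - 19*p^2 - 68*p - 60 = (p + 3)*(p^3 - p^2 - 16*p - 20) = (p + 2)*(p + 3)*(p^2 - 3*p - 10) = (p - 5)*(p + 2)*(p + 3)*(p + 2)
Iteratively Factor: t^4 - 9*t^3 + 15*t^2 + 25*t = (t - 5)*(t^3 - 4*t^2 - 5*t) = (t - 5)^2*(t^2 + t) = (t - 5)^2*(t + 1)*(t)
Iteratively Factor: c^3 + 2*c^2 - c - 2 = (c + 1)*(c^2 + c - 2) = (c - 1)*(c + 1)*(c + 2)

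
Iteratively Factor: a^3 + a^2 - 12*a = (a)*(a^2 + a - 12) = a*(a + 4)*(a - 3)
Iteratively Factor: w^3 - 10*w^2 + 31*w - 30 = (w - 5)*(w^2 - 5*w + 6) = (w - 5)*(w - 3)*(w - 2)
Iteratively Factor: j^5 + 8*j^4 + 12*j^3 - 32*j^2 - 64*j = (j + 2)*(j^4 + 6*j^3 - 32*j) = (j + 2)*(j + 4)*(j^3 + 2*j^2 - 8*j) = j*(j + 2)*(j + 4)*(j^2 + 2*j - 8) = j*(j + 2)*(j + 4)^2*(j - 2)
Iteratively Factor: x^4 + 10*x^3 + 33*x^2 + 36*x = (x + 4)*(x^3 + 6*x^2 + 9*x) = (x + 3)*(x + 4)*(x^2 + 3*x) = (x + 3)^2*(x + 4)*(x)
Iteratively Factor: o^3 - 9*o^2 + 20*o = (o - 4)*(o^2 - 5*o) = (o - 5)*(o - 4)*(o)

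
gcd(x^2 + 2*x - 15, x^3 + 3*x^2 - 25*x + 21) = x - 3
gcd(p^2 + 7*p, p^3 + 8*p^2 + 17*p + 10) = 1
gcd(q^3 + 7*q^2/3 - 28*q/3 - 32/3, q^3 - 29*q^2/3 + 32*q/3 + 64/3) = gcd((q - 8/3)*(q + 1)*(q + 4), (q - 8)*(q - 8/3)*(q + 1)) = q^2 - 5*q/3 - 8/3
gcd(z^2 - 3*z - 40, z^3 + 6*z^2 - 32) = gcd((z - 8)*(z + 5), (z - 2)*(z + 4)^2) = 1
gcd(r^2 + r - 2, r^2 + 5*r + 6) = r + 2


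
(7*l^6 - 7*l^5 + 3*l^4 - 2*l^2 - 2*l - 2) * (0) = 0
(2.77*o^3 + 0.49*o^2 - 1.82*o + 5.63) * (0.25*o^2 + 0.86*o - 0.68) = 0.6925*o^5 + 2.5047*o^4 - 1.9172*o^3 - 0.4909*o^2 + 6.0794*o - 3.8284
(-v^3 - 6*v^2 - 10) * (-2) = 2*v^3 + 12*v^2 + 20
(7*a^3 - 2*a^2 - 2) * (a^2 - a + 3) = 7*a^5 - 9*a^4 + 23*a^3 - 8*a^2 + 2*a - 6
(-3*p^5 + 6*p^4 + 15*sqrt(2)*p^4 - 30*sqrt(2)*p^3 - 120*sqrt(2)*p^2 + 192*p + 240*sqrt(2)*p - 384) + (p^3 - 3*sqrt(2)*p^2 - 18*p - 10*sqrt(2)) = -3*p^5 + 6*p^4 + 15*sqrt(2)*p^4 - 30*sqrt(2)*p^3 + p^3 - 123*sqrt(2)*p^2 + 174*p + 240*sqrt(2)*p - 384 - 10*sqrt(2)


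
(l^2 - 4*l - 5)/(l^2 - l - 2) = (l - 5)/(l - 2)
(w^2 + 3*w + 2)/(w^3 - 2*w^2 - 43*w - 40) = (w + 2)/(w^2 - 3*w - 40)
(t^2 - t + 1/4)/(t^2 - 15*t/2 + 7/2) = (t - 1/2)/(t - 7)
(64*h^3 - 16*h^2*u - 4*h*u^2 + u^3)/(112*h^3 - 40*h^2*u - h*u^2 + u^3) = (4*h + u)/(7*h + u)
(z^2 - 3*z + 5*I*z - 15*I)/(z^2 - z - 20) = (z^2 + z*(-3 + 5*I) - 15*I)/(z^2 - z - 20)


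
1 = 1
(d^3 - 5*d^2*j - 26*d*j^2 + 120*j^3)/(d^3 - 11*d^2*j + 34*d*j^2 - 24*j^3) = (d + 5*j)/(d - j)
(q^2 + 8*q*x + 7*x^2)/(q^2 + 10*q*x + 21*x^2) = (q + x)/(q + 3*x)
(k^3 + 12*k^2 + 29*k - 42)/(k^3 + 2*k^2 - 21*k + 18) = (k + 7)/(k - 3)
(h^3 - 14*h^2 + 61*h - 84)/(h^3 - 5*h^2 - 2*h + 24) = (h - 7)/(h + 2)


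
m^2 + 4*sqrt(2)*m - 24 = (m - 2*sqrt(2))*(m + 6*sqrt(2))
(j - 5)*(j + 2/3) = j^2 - 13*j/3 - 10/3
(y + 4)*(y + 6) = y^2 + 10*y + 24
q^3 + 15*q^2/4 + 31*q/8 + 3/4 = (q + 1/4)*(q + 3/2)*(q + 2)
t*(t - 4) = t^2 - 4*t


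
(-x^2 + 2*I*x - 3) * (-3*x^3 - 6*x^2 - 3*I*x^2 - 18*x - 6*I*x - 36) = 3*x^5 + 6*x^4 - 3*I*x^4 + 33*x^3 - 6*I*x^3 + 66*x^2 - 27*I*x^2 + 54*x - 54*I*x + 108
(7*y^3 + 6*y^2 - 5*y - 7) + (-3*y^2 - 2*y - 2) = 7*y^3 + 3*y^2 - 7*y - 9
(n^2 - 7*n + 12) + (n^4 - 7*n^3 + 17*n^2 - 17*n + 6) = n^4 - 7*n^3 + 18*n^2 - 24*n + 18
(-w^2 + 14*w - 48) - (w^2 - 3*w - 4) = -2*w^2 + 17*w - 44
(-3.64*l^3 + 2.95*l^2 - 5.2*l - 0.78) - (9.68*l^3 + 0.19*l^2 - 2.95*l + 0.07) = -13.32*l^3 + 2.76*l^2 - 2.25*l - 0.85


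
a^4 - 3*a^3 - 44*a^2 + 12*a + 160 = (a - 8)*(a - 2)*(a + 2)*(a + 5)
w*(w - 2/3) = w^2 - 2*w/3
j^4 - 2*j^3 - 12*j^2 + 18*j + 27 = (j - 3)^2*(j + 1)*(j + 3)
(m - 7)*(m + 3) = m^2 - 4*m - 21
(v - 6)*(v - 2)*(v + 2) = v^3 - 6*v^2 - 4*v + 24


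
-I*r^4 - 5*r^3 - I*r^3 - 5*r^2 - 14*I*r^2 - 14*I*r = r*(r - 7*I)*(r + 2*I)*(-I*r - I)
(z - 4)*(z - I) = z^2 - 4*z - I*z + 4*I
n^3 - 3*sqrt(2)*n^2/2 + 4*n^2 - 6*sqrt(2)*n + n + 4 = (n + 4)*(n - sqrt(2))*(n - sqrt(2)/2)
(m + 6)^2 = m^2 + 12*m + 36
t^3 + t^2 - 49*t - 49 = (t - 7)*(t + 1)*(t + 7)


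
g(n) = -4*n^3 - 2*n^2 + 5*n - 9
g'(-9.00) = -931.00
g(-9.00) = 2700.00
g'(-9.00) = -931.00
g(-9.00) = 2700.00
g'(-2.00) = -35.00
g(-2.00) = 5.00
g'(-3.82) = -154.83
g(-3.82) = 165.69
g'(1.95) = -48.43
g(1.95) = -36.51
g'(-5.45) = -329.63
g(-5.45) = 551.86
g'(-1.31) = -10.35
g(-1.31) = -9.99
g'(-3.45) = -124.03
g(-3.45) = 114.20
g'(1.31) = -20.83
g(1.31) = -14.87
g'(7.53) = -705.53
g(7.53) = -1792.58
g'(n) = -12*n^2 - 4*n + 5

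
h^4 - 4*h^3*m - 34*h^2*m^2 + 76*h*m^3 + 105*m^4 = (h - 7*m)*(h - 3*m)*(h + m)*(h + 5*m)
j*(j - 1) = j^2 - j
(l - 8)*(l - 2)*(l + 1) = l^3 - 9*l^2 + 6*l + 16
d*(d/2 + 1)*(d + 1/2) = d^3/2 + 5*d^2/4 + d/2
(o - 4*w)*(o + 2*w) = o^2 - 2*o*w - 8*w^2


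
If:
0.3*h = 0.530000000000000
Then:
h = 1.77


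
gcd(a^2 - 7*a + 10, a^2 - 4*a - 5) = a - 5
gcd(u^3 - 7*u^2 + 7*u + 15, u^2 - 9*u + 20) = u - 5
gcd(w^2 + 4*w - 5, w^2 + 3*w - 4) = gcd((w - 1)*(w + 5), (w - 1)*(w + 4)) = w - 1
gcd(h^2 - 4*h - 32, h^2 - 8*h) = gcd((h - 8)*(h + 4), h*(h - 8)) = h - 8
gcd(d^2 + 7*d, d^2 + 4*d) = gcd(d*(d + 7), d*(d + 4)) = d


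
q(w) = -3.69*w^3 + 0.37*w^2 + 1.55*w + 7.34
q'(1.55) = -23.90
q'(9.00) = -888.46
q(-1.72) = 24.54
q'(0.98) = -8.36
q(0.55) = 7.69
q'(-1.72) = -32.47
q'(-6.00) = -401.41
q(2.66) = -55.37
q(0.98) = 5.74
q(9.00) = -2638.75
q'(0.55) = -1.39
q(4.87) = -402.54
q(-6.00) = 808.40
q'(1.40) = -19.11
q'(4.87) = -257.39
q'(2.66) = -74.81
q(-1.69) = 23.59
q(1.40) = 0.11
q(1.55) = -3.11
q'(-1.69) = -31.32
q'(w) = -11.07*w^2 + 0.74*w + 1.55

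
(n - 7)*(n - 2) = n^2 - 9*n + 14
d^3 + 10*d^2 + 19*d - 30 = (d - 1)*(d + 5)*(d + 6)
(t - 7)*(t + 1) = t^2 - 6*t - 7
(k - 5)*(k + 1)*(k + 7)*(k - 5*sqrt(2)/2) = k^4 - 5*sqrt(2)*k^3/2 + 3*k^3 - 33*k^2 - 15*sqrt(2)*k^2/2 - 35*k + 165*sqrt(2)*k/2 + 175*sqrt(2)/2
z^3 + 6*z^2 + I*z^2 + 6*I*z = z*(z + 6)*(z + I)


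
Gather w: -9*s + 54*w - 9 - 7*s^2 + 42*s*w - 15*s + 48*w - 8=-7*s^2 - 24*s + w*(42*s + 102) - 17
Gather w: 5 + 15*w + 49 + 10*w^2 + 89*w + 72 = 10*w^2 + 104*w + 126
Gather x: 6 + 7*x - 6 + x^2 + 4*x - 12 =x^2 + 11*x - 12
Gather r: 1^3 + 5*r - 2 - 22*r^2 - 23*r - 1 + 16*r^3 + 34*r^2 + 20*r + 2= 16*r^3 + 12*r^2 + 2*r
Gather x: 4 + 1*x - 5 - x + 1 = 0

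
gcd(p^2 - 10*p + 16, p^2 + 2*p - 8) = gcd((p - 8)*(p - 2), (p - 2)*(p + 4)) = p - 2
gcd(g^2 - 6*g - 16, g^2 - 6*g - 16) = g^2 - 6*g - 16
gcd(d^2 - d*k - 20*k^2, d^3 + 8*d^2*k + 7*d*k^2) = 1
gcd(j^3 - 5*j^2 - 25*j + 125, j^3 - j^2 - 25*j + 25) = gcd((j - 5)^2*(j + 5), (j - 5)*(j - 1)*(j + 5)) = j^2 - 25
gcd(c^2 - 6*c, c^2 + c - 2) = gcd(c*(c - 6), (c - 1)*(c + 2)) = 1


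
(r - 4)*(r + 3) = r^2 - r - 12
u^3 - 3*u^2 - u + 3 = (u - 3)*(u - 1)*(u + 1)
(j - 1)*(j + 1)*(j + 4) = j^3 + 4*j^2 - j - 4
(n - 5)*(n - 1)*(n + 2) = n^3 - 4*n^2 - 7*n + 10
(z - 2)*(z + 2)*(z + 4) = z^3 + 4*z^2 - 4*z - 16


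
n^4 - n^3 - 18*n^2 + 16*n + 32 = (n - 4)*(n - 2)*(n + 1)*(n + 4)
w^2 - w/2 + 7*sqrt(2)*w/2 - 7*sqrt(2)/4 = (w - 1/2)*(w + 7*sqrt(2)/2)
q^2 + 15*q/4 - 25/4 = (q - 5/4)*(q + 5)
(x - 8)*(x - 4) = x^2 - 12*x + 32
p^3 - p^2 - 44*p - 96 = (p - 8)*(p + 3)*(p + 4)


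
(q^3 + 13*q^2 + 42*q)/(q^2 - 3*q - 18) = q*(q^2 + 13*q + 42)/(q^2 - 3*q - 18)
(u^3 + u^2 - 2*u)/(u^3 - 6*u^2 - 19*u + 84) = u*(u^2 + u - 2)/(u^3 - 6*u^2 - 19*u + 84)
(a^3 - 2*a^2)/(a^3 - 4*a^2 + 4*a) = a/(a - 2)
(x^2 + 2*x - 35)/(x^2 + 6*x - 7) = (x - 5)/(x - 1)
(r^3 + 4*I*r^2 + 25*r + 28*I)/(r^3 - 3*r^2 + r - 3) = (r^2 + 3*I*r + 28)/(r^2 - r*(3 + I) + 3*I)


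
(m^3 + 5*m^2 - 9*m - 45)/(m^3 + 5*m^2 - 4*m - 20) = (m^2 - 9)/(m^2 - 4)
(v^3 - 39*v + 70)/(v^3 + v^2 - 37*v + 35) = (v - 2)/(v - 1)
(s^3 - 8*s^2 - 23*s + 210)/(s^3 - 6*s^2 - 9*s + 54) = (s^2 - 2*s - 35)/(s^2 - 9)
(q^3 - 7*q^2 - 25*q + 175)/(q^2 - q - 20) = (q^2 - 2*q - 35)/(q + 4)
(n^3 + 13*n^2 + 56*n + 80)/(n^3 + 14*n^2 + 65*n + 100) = (n + 4)/(n + 5)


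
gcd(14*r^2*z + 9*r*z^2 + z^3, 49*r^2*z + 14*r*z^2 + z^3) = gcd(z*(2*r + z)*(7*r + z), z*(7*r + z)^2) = 7*r*z + z^2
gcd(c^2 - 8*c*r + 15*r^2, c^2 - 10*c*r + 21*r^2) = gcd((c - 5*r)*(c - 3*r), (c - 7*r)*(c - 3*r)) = -c + 3*r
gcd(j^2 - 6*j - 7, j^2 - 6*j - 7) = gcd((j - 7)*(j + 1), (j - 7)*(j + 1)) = j^2 - 6*j - 7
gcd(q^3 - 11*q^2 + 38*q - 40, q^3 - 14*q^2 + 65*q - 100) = q^2 - 9*q + 20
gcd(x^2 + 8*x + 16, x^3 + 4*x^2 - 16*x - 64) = x^2 + 8*x + 16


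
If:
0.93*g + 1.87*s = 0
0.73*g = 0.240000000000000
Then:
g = 0.33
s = -0.16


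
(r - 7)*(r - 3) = r^2 - 10*r + 21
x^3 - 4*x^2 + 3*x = x*(x - 3)*(x - 1)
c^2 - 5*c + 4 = (c - 4)*(c - 1)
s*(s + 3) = s^2 + 3*s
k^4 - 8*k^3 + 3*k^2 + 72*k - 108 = (k - 6)*(k - 3)*(k - 2)*(k + 3)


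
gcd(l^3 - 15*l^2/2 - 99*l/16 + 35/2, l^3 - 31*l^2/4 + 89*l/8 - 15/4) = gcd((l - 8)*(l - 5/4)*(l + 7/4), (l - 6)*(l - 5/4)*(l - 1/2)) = l - 5/4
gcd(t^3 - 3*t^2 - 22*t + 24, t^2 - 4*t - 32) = t + 4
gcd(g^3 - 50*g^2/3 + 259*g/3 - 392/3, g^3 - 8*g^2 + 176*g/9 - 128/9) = g - 8/3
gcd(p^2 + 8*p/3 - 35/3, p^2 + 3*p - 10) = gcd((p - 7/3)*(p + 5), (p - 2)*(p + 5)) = p + 5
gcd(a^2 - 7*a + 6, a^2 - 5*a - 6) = a - 6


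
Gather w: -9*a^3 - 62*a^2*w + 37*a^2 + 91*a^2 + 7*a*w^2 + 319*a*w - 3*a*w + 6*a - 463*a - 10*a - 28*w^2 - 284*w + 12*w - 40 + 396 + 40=-9*a^3 + 128*a^2 - 467*a + w^2*(7*a - 28) + w*(-62*a^2 + 316*a - 272) + 396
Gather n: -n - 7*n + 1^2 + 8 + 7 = 16 - 8*n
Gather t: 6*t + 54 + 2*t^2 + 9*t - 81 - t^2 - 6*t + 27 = t^2 + 9*t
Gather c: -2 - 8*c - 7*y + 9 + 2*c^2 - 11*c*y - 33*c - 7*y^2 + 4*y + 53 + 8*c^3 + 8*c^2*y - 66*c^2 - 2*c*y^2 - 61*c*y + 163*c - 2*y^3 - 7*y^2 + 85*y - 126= 8*c^3 + c^2*(8*y - 64) + c*(-2*y^2 - 72*y + 122) - 2*y^3 - 14*y^2 + 82*y - 66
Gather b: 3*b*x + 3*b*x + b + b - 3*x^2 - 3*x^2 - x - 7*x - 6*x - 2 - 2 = b*(6*x + 2) - 6*x^2 - 14*x - 4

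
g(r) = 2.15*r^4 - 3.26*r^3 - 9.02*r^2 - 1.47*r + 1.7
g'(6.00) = 1395.81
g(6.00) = 1750.40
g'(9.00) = 5313.39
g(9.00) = 10987.46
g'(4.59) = 541.32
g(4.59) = 443.98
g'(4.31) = 427.65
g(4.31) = 308.71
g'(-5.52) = -1646.38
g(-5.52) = 2279.45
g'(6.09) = 1468.40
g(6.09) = 1879.27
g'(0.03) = -2.02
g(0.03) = 1.65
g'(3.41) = 164.30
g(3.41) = 53.24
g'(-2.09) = -85.00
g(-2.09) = 36.16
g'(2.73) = 51.37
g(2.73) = -16.44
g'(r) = 8.6*r^3 - 9.78*r^2 - 18.04*r - 1.47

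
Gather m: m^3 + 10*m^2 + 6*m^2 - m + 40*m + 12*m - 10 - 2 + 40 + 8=m^3 + 16*m^2 + 51*m + 36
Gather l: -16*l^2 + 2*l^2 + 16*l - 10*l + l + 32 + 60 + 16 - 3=-14*l^2 + 7*l + 105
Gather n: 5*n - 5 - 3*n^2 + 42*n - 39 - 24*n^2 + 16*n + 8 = -27*n^2 + 63*n - 36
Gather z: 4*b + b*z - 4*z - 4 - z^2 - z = 4*b - z^2 + z*(b - 5) - 4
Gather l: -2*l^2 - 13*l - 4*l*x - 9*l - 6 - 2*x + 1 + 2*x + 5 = -2*l^2 + l*(-4*x - 22)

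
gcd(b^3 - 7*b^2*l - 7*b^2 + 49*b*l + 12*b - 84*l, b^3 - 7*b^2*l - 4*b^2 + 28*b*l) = b^2 - 7*b*l - 4*b + 28*l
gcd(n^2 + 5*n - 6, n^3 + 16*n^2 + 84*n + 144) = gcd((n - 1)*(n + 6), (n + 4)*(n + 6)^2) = n + 6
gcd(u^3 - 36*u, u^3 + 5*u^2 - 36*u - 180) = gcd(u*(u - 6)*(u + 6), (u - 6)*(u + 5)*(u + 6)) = u^2 - 36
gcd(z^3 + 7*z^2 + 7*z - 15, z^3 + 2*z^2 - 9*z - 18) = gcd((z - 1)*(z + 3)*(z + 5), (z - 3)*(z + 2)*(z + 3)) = z + 3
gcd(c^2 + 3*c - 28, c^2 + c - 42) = c + 7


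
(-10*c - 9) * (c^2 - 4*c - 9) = -10*c^3 + 31*c^2 + 126*c + 81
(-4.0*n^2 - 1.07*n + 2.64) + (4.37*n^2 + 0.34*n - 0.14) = 0.37*n^2 - 0.73*n + 2.5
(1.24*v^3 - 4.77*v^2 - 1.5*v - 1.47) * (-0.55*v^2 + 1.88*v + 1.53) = -0.682*v^5 + 4.9547*v^4 - 6.2454*v^3 - 9.3096*v^2 - 5.0586*v - 2.2491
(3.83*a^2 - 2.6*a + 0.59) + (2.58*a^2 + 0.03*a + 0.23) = 6.41*a^2 - 2.57*a + 0.82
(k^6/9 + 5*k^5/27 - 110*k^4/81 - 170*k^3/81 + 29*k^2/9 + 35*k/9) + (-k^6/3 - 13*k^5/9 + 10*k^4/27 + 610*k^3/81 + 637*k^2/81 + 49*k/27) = -2*k^6/9 - 34*k^5/27 - 80*k^4/81 + 440*k^3/81 + 898*k^2/81 + 154*k/27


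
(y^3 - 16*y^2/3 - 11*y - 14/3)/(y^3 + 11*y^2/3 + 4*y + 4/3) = (y - 7)/(y + 2)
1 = 1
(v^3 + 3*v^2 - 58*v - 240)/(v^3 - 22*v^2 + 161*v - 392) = (v^2 + 11*v + 30)/(v^2 - 14*v + 49)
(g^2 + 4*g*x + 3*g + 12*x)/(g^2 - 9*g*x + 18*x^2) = (g^2 + 4*g*x + 3*g + 12*x)/(g^2 - 9*g*x + 18*x^2)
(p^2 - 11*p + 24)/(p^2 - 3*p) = (p - 8)/p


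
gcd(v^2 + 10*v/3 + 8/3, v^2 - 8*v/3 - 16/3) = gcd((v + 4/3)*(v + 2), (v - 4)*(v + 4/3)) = v + 4/3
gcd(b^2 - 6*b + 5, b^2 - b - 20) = b - 5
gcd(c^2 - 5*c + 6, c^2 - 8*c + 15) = c - 3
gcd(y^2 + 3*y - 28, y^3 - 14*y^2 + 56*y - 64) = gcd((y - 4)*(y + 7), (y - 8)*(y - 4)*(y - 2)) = y - 4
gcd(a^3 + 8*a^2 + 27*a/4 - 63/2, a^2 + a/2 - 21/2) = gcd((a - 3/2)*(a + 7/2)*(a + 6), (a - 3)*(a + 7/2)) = a + 7/2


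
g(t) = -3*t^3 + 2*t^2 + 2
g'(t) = -9*t^2 + 4*t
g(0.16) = 2.04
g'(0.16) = 0.41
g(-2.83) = 86.01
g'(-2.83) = -83.40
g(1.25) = -0.73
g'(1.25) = -9.06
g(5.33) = -395.44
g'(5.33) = -234.36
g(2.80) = -48.18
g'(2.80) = -59.36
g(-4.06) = 235.74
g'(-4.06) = -164.59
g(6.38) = -695.67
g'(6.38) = -340.82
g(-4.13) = 247.45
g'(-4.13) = -170.03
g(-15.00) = 10577.00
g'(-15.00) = -2085.00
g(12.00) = -4894.00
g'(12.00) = -1248.00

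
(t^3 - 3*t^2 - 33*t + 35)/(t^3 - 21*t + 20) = (t - 7)/(t - 4)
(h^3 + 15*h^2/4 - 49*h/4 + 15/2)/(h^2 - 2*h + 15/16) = 4*(h^2 + 5*h - 6)/(4*h - 3)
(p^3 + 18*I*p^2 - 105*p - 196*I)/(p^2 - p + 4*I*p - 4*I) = (p^2 + 14*I*p - 49)/(p - 1)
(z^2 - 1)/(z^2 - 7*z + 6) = (z + 1)/(z - 6)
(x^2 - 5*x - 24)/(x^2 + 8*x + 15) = (x - 8)/(x + 5)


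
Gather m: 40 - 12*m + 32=72 - 12*m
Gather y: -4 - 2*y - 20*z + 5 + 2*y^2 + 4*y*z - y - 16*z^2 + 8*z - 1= 2*y^2 + y*(4*z - 3) - 16*z^2 - 12*z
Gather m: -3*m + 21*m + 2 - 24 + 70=18*m + 48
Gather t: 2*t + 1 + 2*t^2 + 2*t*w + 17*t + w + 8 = 2*t^2 + t*(2*w + 19) + w + 9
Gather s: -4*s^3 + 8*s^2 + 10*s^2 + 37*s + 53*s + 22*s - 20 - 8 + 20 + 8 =-4*s^3 + 18*s^2 + 112*s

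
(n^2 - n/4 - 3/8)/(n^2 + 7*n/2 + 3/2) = (n - 3/4)/(n + 3)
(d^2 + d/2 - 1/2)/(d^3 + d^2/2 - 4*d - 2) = (2*d^2 + d - 1)/(2*d^3 + d^2 - 8*d - 4)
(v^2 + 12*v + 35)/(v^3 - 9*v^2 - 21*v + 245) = (v + 7)/(v^2 - 14*v + 49)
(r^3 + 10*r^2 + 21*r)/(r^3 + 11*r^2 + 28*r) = (r + 3)/(r + 4)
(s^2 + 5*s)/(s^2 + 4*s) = (s + 5)/(s + 4)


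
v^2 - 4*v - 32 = (v - 8)*(v + 4)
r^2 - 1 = (r - 1)*(r + 1)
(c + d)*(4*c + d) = 4*c^2 + 5*c*d + d^2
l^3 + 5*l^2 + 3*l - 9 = (l - 1)*(l + 3)^2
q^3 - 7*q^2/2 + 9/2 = (q - 3)*(q - 3/2)*(q + 1)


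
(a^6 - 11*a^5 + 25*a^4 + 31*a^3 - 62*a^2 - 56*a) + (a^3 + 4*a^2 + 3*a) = a^6 - 11*a^5 + 25*a^4 + 32*a^3 - 58*a^2 - 53*a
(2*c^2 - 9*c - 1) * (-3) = -6*c^2 + 27*c + 3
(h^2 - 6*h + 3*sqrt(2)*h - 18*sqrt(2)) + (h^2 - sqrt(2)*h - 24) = 2*h^2 - 6*h + 2*sqrt(2)*h - 18*sqrt(2) - 24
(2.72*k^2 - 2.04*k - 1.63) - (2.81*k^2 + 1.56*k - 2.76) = -0.0899999999999999*k^2 - 3.6*k + 1.13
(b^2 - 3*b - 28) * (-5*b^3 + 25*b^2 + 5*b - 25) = -5*b^5 + 40*b^4 + 70*b^3 - 740*b^2 - 65*b + 700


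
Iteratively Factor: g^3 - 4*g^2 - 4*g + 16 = (g + 2)*(g^2 - 6*g + 8) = (g - 2)*(g + 2)*(g - 4)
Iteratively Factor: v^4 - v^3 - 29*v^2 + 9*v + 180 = (v + 3)*(v^3 - 4*v^2 - 17*v + 60) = (v - 3)*(v + 3)*(v^2 - v - 20) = (v - 3)*(v + 3)*(v + 4)*(v - 5)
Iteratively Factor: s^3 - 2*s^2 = (s)*(s^2 - 2*s) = s*(s - 2)*(s)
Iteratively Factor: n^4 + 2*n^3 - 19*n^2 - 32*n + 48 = (n + 4)*(n^3 - 2*n^2 - 11*n + 12) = (n + 3)*(n + 4)*(n^2 - 5*n + 4) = (n - 1)*(n + 3)*(n + 4)*(n - 4)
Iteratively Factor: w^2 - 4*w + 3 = (w - 3)*(w - 1)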